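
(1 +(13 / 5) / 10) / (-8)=-63 / 400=-0.16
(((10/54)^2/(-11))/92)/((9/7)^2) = -1225/59757588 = -0.00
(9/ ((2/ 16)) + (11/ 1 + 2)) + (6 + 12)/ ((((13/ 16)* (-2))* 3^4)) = 84.86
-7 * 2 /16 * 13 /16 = -91 /128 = -0.71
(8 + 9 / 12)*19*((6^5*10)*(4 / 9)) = 5745600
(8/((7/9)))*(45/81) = 40/7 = 5.71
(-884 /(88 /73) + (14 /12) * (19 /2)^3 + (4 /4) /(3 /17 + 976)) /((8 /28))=16373635747 /17524320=934.34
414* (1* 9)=3726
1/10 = 0.10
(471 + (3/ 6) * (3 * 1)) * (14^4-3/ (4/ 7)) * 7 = 1016348445/ 8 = 127043555.62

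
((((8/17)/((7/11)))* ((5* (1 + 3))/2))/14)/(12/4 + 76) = 440/65807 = 0.01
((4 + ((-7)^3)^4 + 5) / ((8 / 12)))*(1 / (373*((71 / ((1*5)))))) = 3919860.06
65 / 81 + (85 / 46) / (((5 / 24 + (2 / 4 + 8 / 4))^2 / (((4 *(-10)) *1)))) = -2919953 / 314847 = -9.27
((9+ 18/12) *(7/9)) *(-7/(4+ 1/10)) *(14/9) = -24010/1107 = -21.69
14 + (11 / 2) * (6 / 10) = 173 / 10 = 17.30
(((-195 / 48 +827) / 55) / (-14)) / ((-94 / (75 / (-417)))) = -855 / 418112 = -0.00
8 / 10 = 4 / 5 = 0.80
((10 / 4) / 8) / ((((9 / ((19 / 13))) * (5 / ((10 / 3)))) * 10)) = 19 / 5616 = 0.00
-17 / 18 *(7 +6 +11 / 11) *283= -33677 / 9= -3741.89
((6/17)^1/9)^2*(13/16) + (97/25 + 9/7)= 9407491/1820700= 5.17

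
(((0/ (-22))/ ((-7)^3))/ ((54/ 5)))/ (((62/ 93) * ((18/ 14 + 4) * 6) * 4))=0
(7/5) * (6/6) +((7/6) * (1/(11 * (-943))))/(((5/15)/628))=61621/51865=1.19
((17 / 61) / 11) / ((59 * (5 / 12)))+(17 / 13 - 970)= -968.69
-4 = -4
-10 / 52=-5 / 26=-0.19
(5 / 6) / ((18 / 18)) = 5 / 6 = 0.83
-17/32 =-0.53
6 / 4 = 3 / 2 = 1.50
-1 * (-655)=655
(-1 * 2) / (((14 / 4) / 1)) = -4 / 7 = -0.57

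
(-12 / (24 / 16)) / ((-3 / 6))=16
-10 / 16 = -5 / 8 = -0.62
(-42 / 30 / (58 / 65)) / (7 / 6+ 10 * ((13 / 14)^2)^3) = -513890832 / 2481785867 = -0.21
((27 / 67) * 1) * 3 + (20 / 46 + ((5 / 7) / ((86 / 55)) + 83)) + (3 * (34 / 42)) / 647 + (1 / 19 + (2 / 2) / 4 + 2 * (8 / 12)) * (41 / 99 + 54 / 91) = 7639578270330299 / 88061648046372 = 86.75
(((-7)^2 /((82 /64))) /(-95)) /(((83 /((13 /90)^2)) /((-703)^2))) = -1723176728 /34455375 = -50.01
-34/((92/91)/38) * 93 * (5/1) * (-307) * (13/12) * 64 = 290922508240/23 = 12648804706.09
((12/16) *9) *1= 27/4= 6.75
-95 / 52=-1.83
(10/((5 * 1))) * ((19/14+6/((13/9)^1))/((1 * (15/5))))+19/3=2732/273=10.01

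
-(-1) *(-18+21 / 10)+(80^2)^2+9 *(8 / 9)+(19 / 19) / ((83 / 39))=33996793833 / 830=40959992.57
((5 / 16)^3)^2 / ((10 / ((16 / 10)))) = 625 / 4194304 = 0.00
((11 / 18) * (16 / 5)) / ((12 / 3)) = 0.49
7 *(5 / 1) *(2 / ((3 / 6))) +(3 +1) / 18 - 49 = 821 / 9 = 91.22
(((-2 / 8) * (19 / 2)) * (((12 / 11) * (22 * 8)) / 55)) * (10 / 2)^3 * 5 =-57000 / 11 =-5181.82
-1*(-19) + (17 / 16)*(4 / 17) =19.25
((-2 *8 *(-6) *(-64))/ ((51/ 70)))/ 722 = -71680/ 6137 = -11.68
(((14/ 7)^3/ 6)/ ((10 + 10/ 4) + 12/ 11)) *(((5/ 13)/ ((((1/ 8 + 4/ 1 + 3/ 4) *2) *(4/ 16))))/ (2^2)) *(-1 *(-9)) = 1760/ 50531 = 0.03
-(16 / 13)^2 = -256 / 169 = -1.51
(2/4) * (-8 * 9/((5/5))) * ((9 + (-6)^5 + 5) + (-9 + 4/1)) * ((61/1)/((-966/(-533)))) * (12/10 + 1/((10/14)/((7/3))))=33838815114/805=42035795.17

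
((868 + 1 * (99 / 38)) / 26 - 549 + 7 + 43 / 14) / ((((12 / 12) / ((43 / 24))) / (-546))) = 150312907 / 304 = 494450.35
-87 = -87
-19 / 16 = -1.19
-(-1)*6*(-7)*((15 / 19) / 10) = -63 / 19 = -3.32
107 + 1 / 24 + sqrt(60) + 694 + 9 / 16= 2*sqrt(15) + 38477 / 48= 809.35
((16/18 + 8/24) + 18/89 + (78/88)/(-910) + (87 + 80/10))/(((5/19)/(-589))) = -2662165182107/12335400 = -215815.07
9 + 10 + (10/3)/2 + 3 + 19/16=24.85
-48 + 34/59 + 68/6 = -6388/177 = -36.09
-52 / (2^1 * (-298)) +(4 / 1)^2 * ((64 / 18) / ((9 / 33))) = 839519 / 4023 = 208.68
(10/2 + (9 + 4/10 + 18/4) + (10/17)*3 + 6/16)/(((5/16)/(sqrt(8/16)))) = 14307*sqrt(2)/425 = 47.61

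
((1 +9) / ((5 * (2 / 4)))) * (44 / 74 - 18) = -2576 / 37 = -69.62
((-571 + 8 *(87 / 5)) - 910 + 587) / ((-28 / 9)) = 16983 / 70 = 242.61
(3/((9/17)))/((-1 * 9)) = -17/27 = -0.63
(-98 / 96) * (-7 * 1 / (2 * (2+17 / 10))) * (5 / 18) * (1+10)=94325 / 31968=2.95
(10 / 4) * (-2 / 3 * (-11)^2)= -605 / 3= -201.67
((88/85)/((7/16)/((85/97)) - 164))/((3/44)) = -61952/667083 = -0.09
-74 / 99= -0.75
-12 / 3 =-4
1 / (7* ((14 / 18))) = 9 / 49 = 0.18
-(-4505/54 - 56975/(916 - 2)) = 1798555/12339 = 145.76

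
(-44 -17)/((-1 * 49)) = 61/49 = 1.24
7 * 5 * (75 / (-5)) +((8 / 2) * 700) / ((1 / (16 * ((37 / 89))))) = 1610875 / 89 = 18099.72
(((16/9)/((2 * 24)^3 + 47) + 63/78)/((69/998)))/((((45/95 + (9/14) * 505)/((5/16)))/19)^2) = 1665826336297779425/427528010583946404288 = 0.00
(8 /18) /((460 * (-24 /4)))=-1 /6210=-0.00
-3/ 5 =-0.60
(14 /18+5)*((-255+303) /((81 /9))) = 832 /27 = 30.81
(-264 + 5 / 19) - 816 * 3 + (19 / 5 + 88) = -248894 / 95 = -2619.94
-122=-122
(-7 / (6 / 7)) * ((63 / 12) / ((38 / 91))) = -102.67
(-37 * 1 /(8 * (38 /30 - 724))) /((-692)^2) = 15 /1122457216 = 0.00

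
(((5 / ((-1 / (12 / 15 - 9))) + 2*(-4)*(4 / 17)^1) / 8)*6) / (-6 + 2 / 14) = -13965 / 2788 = -5.01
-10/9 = -1.11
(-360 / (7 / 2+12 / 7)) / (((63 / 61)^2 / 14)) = -906.18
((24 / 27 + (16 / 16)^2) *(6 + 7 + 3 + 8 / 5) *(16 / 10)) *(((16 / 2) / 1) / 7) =60.79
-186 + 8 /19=-3526 /19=-185.58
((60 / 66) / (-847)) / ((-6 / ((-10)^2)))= 500 / 27951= 0.02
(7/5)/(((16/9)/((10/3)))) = 21/8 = 2.62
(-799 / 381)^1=-799 / 381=-2.10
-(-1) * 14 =14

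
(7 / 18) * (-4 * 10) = -140 / 9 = -15.56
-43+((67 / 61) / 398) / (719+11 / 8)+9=-34.00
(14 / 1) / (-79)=-14 / 79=-0.18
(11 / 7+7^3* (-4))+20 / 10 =-9579 / 7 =-1368.43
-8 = -8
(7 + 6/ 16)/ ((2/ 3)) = 177/ 16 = 11.06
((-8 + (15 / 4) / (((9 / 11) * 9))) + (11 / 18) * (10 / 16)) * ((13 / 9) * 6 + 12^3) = -7999955 / 648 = -12345.61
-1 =-1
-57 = -57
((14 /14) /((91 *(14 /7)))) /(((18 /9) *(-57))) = -1 /20748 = -0.00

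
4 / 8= 1 / 2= 0.50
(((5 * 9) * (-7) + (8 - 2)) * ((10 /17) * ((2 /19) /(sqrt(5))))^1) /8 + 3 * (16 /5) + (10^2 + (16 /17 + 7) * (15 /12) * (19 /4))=213181 /1360 - 309 * sqrt(5) /646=155.68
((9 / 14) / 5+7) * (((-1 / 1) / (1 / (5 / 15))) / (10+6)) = -499 / 3360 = -0.15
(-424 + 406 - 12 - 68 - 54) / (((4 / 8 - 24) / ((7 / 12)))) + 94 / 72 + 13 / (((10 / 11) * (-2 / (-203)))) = 3080558 / 2115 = 1456.53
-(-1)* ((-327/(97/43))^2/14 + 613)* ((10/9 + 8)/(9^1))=11416850119/5334903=2140.03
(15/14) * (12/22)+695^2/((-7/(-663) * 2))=3522701415/154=22874684.51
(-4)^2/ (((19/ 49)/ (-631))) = -494704/ 19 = -26037.05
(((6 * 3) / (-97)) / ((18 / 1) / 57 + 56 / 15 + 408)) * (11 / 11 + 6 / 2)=-10260 / 5695549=-0.00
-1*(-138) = 138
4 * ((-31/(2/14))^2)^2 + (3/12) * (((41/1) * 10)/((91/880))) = 8869496675.21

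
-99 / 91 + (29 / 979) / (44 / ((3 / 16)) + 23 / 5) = -347809884 / 319740421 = -1.09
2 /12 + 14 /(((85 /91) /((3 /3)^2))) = 7729 /510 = 15.15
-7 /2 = -3.50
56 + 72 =128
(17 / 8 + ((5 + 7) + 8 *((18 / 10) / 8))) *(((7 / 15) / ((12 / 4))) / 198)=4459 / 356400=0.01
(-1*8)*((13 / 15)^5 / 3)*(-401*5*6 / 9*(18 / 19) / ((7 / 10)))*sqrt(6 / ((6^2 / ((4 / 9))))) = 9528863552*sqrt(6) / 36358875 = 641.96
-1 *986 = -986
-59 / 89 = -0.66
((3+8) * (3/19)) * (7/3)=77/19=4.05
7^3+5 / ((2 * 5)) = 687 / 2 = 343.50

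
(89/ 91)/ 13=89/ 1183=0.08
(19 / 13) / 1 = 19 / 13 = 1.46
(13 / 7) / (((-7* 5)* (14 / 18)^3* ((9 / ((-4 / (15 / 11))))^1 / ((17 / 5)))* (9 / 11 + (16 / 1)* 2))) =2888028 / 758415875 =0.00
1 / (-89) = -1 / 89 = -0.01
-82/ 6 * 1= -41/ 3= -13.67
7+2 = 9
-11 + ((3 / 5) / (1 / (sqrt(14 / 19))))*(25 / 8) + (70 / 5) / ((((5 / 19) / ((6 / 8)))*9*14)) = -641 / 60 + 15*sqrt(266) / 152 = -9.07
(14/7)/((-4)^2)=1/8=0.12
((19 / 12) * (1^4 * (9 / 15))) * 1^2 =19 / 20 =0.95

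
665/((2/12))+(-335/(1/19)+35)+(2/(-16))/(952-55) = -16791841/7176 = -2340.00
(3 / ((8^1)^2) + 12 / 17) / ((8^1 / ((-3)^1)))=-2457 / 8704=-0.28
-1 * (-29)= 29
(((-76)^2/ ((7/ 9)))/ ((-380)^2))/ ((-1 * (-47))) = 0.00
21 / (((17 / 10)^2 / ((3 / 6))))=3.63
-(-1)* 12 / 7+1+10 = 89 / 7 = 12.71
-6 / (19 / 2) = -12 / 19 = -0.63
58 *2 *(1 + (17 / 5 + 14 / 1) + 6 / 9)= 2211.73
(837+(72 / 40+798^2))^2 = 10164708509796 / 25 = 406588340391.84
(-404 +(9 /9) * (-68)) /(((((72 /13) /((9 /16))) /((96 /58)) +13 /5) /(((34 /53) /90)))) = -104312 /265053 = -0.39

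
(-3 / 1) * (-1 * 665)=1995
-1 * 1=-1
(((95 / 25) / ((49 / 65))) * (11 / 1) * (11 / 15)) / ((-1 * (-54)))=29887 / 39690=0.75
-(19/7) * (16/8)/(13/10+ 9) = -380/721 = -0.53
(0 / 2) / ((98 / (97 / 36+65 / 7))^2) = 0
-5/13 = -0.38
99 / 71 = 1.39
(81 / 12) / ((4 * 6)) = 9 / 32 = 0.28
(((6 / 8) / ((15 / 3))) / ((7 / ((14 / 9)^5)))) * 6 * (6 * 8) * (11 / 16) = 422576 / 10935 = 38.64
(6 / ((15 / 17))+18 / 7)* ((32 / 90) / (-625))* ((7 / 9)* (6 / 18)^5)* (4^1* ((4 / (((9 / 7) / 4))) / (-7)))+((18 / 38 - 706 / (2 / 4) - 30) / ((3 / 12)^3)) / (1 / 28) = -135852617117618432 / 52590515625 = -2583215.16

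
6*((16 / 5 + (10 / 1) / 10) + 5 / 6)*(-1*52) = -7852 / 5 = -1570.40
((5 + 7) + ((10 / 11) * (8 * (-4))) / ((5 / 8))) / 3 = -380 / 33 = -11.52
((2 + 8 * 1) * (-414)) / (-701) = 4140 / 701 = 5.91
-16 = -16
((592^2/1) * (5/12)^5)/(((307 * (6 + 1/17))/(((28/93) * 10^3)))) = 712.42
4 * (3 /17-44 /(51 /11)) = -37.25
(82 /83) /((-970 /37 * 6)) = -1517 /241530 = -0.01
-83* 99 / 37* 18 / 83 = -48.16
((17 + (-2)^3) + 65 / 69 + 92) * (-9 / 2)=-10551 / 23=-458.74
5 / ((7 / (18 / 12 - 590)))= -420.36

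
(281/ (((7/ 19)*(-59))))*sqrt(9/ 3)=-5339*sqrt(3)/ 413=-22.39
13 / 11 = 1.18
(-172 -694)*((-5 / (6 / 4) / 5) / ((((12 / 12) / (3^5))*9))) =15588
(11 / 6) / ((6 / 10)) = 55 / 18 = 3.06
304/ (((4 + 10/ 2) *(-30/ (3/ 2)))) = -76/ 45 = -1.69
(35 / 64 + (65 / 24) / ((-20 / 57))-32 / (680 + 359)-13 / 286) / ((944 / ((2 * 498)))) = -1320120063 / 172623616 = -7.65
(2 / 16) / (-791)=-1 / 6328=-0.00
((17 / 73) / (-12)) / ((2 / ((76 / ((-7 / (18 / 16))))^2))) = -165699 / 114464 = -1.45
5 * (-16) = -80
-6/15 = -2/5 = -0.40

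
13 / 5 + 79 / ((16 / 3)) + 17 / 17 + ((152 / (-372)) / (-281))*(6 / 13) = 166813019 / 9059440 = 18.41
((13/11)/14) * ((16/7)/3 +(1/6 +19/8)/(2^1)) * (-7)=-1.20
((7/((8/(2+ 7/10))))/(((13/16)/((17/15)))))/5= 1071/1625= 0.66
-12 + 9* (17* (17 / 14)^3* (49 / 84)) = 231747 / 1568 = 147.80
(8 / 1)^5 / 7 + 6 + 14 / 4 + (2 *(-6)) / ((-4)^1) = 65711 / 14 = 4693.64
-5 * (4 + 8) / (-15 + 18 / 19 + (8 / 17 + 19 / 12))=232560 / 46507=5.00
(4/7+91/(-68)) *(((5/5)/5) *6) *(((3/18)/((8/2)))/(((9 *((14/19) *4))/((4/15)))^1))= -1387/3598560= -0.00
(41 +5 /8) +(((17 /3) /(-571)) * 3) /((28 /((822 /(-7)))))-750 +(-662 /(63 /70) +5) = -2898456805 /2014488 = -1438.81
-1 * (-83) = 83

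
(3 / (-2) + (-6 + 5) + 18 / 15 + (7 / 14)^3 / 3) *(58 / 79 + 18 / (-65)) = -88637 / 154050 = -0.58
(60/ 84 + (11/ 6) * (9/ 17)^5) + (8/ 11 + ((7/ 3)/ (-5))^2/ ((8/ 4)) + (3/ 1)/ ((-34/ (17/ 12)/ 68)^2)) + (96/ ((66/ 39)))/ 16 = 2878624832147/ 98396090100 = 29.26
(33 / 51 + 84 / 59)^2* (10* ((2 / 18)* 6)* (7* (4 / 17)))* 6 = 4831600480 / 17102153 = 282.51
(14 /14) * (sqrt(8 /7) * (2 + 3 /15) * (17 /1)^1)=374 * sqrt(14) /35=39.98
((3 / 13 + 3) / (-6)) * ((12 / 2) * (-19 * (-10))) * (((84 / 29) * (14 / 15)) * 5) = -3128160 / 377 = -8297.51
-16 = -16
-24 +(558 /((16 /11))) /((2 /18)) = 27429 /8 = 3428.62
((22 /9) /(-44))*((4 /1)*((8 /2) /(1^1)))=-8 /9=-0.89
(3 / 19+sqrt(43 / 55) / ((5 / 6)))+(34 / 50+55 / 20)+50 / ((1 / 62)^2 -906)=6 * sqrt(2365) / 275+23376133671 / 6617059700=4.59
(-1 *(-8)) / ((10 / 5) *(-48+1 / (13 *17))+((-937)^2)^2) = 1768 / 170353333835167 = 0.00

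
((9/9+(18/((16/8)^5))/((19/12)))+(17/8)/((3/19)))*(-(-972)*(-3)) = -1641465/38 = -43196.45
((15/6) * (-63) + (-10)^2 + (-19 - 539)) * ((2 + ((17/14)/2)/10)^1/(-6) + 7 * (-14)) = 203382127/3360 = 60530.39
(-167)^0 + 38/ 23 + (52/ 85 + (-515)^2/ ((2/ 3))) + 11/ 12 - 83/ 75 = 15555566441/ 39100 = 397840.57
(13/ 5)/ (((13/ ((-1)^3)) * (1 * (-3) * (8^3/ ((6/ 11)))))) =1/ 14080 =0.00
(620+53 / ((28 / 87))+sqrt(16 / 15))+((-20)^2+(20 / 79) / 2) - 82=4 * sqrt(15) / 15+2439405 / 2212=1103.84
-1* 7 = -7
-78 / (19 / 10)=-780 / 19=-41.05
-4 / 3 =-1.33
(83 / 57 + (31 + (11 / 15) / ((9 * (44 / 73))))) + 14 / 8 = 176171 / 5130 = 34.34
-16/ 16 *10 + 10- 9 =-9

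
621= 621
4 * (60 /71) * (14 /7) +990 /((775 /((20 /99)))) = 15448 /2201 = 7.02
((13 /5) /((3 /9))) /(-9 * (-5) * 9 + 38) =39 /2215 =0.02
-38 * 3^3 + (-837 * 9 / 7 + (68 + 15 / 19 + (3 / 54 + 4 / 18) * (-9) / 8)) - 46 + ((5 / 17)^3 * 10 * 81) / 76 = -21739788977 / 10454864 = -2079.39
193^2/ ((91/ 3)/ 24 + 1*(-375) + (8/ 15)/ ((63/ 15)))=-18773496/ 188299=-99.70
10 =10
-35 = -35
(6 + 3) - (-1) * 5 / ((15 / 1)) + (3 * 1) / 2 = 65 / 6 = 10.83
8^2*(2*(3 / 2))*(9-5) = 768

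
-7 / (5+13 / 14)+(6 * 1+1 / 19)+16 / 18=81763 / 14193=5.76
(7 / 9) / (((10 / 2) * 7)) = 1 / 45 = 0.02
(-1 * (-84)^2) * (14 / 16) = -6174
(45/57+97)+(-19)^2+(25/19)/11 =5048/11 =458.91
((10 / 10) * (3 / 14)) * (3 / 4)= 9 / 56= 0.16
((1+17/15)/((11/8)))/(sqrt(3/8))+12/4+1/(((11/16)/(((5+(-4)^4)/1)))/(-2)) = -753.74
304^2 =92416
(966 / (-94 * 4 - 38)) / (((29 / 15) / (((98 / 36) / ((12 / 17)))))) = -29155 / 6264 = -4.65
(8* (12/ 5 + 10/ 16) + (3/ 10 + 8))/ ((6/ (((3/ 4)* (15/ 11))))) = 975/ 176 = 5.54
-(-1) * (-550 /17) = -550 /17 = -32.35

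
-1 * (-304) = 304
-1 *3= -3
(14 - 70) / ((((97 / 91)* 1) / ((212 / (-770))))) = 77168 / 5335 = 14.46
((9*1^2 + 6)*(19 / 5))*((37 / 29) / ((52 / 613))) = 1292817 / 1508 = 857.31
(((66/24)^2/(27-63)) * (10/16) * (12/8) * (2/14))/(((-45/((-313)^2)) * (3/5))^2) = -5806744601405/15676416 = -370412.77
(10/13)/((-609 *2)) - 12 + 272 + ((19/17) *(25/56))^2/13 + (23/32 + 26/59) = 1215015068111/4652058432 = 261.18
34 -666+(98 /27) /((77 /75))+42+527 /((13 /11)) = -180877 /1287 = -140.54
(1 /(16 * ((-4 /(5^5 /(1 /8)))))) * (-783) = 2446875 /8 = 305859.38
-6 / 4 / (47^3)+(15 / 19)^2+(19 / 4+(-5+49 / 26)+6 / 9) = 17099459803 / 5846896068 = 2.92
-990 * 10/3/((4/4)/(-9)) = 29700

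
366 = 366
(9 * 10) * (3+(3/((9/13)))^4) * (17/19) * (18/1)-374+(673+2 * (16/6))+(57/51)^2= 447151420/867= 515745.58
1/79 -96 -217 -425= -58301/79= -737.99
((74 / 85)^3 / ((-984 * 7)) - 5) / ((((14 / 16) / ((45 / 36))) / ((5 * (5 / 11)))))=-480701596 / 29610651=-16.23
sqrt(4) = 2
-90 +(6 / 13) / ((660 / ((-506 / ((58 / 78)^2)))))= -381141 / 4205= -90.64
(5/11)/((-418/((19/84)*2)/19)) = -95/10164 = -0.01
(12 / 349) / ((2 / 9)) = 0.15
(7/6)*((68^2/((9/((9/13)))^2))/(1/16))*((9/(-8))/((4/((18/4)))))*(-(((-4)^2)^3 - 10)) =446362812/169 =2641200.07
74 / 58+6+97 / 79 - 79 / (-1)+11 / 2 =426143 / 4582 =93.00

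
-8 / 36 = -2 / 9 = -0.22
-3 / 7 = -0.43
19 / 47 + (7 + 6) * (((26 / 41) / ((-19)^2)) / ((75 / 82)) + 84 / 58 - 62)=-29033360987 / 36903225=-786.74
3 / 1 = 3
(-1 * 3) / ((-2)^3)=3 / 8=0.38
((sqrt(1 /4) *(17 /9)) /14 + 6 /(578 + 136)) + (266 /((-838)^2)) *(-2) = 56487553 /752103324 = 0.08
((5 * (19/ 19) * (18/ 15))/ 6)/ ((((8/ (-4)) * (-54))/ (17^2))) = 289/ 108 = 2.68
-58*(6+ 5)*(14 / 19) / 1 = -8932 / 19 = -470.11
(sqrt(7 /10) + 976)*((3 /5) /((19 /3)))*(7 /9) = 7*sqrt(70) /950 + 6832 /95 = 71.98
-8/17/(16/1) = -1/34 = -0.03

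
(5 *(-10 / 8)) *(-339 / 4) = 8475 / 16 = 529.69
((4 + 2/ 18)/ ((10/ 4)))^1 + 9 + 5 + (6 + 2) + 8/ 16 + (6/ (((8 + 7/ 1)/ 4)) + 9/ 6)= 1226/ 45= 27.24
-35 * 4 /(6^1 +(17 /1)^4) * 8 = -1120 /83527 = -0.01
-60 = -60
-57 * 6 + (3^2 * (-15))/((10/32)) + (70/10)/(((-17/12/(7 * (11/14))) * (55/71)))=-68772/85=-809.08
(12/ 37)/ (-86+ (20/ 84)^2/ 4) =-21168/ 5612123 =-0.00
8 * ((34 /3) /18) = 136 /27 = 5.04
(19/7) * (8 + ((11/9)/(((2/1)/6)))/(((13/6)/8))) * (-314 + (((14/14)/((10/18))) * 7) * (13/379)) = -90320072/4927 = -18331.66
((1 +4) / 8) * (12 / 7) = 15 / 14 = 1.07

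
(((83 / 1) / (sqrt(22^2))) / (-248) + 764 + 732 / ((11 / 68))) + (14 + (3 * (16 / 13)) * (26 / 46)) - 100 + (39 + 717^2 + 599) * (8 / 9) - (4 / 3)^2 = 174204385153 / 376464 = 462738.50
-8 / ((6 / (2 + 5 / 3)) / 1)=-44 / 9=-4.89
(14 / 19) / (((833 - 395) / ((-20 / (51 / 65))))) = -9100 / 212211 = -0.04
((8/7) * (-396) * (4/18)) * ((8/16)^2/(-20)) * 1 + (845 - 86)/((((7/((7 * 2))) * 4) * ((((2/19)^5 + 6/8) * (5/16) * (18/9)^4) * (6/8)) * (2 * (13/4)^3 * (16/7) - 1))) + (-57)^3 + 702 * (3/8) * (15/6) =-36429577441780317/197415239000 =-184532.75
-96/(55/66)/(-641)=576/3205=0.18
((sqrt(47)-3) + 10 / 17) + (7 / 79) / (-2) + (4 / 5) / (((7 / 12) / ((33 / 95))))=-17680401 / 8930950 + sqrt(47)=4.88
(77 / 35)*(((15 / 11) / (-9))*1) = -1 / 3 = -0.33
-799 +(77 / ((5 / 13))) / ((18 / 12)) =-9983 / 15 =-665.53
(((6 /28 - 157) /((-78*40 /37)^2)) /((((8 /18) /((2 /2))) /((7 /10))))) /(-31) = 600991 /536473600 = 0.00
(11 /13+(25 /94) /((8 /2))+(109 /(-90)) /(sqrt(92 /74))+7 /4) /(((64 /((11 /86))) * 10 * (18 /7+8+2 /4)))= 200431 /4170050560 - 8393 * sqrt(1702) /17659584000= 0.00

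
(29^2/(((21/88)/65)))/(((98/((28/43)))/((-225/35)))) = -144315600/14749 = -9784.77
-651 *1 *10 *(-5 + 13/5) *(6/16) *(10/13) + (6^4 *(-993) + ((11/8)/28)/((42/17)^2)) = -6587499509137/5136768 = -1282421.07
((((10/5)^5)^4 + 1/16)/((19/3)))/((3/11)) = 184549387/304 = 607070.35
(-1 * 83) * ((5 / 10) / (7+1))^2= -83 / 256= -0.32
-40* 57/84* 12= -2280/7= -325.71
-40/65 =-8/13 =-0.62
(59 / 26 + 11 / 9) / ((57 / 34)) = 731 / 351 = 2.08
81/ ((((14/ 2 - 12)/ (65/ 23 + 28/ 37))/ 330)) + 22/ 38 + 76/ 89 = -27561160241/ 1439041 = -19152.45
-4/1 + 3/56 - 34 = -2125/56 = -37.95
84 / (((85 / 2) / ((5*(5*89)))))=74760 / 17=4397.65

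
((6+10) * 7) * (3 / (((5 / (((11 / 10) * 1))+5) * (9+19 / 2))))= 352 / 185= 1.90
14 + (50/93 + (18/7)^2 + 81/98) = 200293/9114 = 21.98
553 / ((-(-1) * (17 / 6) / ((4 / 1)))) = 13272 / 17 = 780.71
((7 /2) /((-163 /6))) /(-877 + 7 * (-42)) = 21 /190873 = 0.00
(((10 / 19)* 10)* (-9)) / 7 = -900 / 133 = -6.77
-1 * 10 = -10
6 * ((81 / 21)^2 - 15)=-36 / 49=-0.73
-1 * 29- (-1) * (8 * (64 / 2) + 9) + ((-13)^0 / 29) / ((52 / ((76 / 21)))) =1868431 / 7917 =236.00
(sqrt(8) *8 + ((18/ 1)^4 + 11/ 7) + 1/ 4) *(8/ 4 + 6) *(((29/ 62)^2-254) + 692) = 53904416 *sqrt(2)/ 961 + 4951422137427/ 13454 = 368105350.86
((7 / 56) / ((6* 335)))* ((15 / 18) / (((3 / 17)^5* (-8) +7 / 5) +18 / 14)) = 49694995 / 2574057803328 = 0.00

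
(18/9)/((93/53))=106/93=1.14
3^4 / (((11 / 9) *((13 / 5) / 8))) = 29160 / 143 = 203.92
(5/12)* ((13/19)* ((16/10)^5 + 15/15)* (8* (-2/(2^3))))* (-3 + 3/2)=466609/47500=9.82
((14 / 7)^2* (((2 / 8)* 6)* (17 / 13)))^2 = 10404 / 169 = 61.56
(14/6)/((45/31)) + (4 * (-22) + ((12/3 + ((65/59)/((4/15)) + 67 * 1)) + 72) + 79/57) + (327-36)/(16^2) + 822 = 34296586517/38741760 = 885.26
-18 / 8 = -9 / 4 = -2.25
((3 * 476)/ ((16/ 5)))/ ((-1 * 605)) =-357/ 484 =-0.74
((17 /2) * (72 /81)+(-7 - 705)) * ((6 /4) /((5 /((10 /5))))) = -1268 /3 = -422.67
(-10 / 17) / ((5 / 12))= -24 / 17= -1.41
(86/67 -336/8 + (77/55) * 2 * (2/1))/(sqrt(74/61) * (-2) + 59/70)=34867112/4879409 + 1356320 * sqrt(4514)/4879409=25.82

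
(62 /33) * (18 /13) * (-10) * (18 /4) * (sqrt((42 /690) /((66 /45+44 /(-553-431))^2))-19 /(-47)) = -318060 /6721-1372680 * sqrt(805) /1917487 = -67.63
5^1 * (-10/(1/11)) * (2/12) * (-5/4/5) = 275/12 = 22.92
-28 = -28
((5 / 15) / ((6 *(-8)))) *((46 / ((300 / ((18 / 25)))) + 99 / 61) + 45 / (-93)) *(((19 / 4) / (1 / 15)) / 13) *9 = -84173553 / 196664000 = -0.43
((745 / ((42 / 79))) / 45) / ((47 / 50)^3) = 735687500 / 19622547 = 37.49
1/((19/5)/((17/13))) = 85/247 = 0.34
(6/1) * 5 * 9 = 270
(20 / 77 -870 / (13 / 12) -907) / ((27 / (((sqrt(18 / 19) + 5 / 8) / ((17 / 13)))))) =-570509* sqrt(38) / 74613 -2852545 / 94248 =-77.40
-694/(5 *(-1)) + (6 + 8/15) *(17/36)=38309/270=141.89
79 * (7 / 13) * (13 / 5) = 553 / 5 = 110.60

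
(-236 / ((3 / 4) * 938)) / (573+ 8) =-472 / 817467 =-0.00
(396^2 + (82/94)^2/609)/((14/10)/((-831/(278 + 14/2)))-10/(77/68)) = -642799955518919/38167735983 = -16841.45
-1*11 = -11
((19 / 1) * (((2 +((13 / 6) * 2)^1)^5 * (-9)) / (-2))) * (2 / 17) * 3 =47045881 / 153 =307489.42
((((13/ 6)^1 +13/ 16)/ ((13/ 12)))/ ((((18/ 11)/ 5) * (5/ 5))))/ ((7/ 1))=605/ 504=1.20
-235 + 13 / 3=-692 / 3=-230.67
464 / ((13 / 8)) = 3712 / 13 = 285.54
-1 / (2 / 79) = -39.50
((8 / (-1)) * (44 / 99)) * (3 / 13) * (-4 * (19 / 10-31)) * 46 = -4393.35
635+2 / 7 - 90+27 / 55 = 210124 / 385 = 545.78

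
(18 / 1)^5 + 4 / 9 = 17006116 / 9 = 1889568.44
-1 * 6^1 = -6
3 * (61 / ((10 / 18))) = 1647 / 5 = 329.40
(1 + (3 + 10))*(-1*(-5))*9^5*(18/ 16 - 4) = -47534445/ 4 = -11883611.25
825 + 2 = 827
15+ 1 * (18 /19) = 15.95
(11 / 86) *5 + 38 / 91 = 8273 / 7826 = 1.06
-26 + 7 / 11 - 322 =-3821 / 11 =-347.36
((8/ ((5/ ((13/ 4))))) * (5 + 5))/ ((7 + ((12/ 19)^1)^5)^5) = 372305982753024358146438441121996/ 129222863471116788311114747822265625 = 0.00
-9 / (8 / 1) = -9 / 8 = -1.12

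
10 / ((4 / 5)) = 25 / 2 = 12.50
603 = 603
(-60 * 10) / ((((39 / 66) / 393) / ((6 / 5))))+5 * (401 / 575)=-715883587 / 1495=-478851.90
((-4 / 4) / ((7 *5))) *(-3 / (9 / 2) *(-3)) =-2 / 35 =-0.06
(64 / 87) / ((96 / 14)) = 28 / 261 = 0.11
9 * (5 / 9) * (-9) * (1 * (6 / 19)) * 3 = -810 / 19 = -42.63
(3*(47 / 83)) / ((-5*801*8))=-47 / 886440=-0.00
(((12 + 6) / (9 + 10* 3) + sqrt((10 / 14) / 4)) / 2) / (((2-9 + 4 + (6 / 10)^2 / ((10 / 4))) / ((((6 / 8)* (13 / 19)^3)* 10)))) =-316875 / 1632442-1373125* sqrt(35) / 45708376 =-0.37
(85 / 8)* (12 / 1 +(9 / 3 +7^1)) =935 / 4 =233.75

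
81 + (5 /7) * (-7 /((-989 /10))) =80159 /989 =81.05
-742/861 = -106/123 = -0.86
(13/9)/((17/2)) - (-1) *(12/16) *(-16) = -11.83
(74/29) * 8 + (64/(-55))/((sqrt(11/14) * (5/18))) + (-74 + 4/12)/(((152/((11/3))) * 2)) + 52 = 5675101/79344 -1152 * sqrt(154)/3025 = 66.80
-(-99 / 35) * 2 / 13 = 198 / 455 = 0.44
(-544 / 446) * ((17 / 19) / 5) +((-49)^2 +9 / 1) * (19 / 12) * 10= 2425139003 / 63555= 38158.12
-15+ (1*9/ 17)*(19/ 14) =-3399/ 238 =-14.28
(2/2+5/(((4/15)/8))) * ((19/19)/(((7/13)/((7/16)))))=1963/16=122.69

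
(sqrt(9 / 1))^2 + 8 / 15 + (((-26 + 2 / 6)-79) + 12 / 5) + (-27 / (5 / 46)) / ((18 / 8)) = -3047 / 15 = -203.13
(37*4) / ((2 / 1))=74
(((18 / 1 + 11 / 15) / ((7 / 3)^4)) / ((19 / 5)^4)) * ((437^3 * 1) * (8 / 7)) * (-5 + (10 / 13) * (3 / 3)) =-5077106595000 / 4151329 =-1223007.52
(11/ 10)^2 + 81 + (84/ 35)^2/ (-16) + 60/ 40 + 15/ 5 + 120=4127/ 20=206.35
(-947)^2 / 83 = 896809 / 83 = 10804.93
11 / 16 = 0.69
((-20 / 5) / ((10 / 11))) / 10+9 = 8.56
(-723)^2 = 522729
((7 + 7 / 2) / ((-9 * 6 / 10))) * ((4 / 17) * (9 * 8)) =-560 / 17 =-32.94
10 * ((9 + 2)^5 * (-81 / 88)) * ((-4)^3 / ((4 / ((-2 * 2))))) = -94873680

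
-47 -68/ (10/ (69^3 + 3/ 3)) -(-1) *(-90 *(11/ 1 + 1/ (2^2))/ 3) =-4468505/ 2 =-2234252.50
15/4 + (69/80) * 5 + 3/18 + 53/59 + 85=266569/2832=94.13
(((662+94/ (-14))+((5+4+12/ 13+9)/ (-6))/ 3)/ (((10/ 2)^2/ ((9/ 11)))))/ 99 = 178606/ 825825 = 0.22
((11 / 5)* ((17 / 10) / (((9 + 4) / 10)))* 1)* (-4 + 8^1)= 748 / 65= 11.51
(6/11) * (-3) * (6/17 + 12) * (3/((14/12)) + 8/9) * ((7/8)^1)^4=-3925635/95744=-41.00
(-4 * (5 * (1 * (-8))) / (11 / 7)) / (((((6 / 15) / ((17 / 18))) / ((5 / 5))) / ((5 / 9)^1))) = 119000 / 891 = 133.56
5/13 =0.38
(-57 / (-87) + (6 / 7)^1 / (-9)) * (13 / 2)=4433 / 1218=3.64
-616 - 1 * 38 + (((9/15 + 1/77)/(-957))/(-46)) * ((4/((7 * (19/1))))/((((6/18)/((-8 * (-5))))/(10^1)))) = -49140356158/75138217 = -654.00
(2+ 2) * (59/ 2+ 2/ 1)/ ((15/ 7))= 294/ 5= 58.80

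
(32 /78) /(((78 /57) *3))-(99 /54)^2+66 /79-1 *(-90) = 42091345 /480636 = 87.57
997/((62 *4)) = 997/248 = 4.02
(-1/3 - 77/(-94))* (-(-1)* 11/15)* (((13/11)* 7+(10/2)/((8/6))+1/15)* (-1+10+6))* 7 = 7651861/16920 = 452.24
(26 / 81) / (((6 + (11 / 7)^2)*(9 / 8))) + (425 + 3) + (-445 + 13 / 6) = -8954821 / 605070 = -14.80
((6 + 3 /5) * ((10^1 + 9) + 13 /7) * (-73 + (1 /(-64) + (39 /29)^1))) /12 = -15259409 /18560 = -822.17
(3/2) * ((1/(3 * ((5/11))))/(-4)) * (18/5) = -99/100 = -0.99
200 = 200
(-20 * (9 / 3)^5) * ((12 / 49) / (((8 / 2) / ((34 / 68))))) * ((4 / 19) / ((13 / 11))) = -320760 / 12103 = -26.50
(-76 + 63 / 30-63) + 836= 6991 / 10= 699.10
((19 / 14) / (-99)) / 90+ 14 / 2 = 873161 / 124740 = 7.00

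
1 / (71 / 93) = 93 / 71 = 1.31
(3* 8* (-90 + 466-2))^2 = 80568576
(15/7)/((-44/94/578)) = -203745/77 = -2646.04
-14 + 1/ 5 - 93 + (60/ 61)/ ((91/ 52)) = -226818/ 2135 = -106.24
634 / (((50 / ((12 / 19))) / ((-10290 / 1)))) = -7828632 / 95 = -82406.65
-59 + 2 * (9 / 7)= -395 / 7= -56.43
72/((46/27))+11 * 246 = 63210/23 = 2748.26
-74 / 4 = -18.50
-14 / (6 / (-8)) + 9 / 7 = 419 / 21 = 19.95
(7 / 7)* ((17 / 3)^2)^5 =2015993900449 / 59049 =34141033.73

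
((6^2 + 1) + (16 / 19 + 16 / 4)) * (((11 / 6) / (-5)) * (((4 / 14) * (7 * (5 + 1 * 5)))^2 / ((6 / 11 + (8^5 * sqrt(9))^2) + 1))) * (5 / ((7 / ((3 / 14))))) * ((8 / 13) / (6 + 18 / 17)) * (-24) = 261650400 / 1286554232497079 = 0.00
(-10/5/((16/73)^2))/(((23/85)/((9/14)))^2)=-3118664025/13271552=-234.99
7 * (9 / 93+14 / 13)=3311 / 403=8.22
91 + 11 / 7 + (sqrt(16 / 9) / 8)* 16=2000 / 21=95.24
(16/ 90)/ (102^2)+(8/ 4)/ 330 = 0.01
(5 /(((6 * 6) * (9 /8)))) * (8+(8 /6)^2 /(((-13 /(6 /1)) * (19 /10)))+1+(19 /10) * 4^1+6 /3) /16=67313 /480168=0.14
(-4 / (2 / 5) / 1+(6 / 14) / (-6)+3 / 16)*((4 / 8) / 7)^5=-1107 / 60236288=-0.00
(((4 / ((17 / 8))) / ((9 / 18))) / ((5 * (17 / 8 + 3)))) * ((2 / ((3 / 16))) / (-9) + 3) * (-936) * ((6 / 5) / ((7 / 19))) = -14163968 / 17425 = -812.85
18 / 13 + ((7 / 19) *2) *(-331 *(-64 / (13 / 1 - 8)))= 3857198 / 1235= 3123.24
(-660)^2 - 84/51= 7405172/17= 435598.35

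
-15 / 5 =-3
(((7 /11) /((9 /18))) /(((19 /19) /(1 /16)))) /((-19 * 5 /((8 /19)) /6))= -0.00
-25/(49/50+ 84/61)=-76250/7189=-10.61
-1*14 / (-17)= 14 / 17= 0.82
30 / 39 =10 / 13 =0.77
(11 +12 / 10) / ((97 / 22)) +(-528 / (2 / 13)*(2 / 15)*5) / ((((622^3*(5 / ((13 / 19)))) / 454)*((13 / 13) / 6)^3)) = 731619340694 / 277189328665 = 2.64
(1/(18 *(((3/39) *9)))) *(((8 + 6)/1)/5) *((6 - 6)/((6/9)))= 0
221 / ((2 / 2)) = 221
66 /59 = 1.12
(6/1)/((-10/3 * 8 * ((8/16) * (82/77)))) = -693/1640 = -0.42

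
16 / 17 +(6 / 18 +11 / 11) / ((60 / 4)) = 788 / 765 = 1.03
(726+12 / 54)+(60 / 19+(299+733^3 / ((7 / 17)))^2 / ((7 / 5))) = 38325521835377130630152 / 58653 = 653428159435615068.80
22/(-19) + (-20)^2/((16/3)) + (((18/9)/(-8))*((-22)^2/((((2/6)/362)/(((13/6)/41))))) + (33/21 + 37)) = -37253838/5453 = -6831.81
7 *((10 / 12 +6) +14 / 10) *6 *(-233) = -402857 / 5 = -80571.40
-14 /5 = -2.80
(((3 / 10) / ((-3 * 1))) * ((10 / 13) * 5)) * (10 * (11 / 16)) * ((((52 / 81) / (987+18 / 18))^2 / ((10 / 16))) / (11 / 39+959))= -55 / 29537035884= -0.00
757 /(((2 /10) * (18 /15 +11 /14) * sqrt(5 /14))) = 52990 * sqrt(70) /139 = 3189.54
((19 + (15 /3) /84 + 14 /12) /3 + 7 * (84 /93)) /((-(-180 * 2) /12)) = 102061 /234360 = 0.44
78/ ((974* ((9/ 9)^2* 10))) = 39/ 4870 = 0.01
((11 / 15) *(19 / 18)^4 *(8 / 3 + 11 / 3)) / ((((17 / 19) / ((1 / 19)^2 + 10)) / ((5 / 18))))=5176480441 / 289103904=17.91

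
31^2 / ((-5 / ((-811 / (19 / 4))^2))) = -10113118096 / 1805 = -5602835.51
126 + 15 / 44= 5559 / 44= 126.34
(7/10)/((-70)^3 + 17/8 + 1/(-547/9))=-15316/7504793865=-0.00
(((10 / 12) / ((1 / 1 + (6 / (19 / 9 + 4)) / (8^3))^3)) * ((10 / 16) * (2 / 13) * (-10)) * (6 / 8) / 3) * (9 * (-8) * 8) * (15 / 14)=31402229760000000 / 255473225556913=122.92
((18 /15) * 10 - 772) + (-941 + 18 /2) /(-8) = -1287 /2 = -643.50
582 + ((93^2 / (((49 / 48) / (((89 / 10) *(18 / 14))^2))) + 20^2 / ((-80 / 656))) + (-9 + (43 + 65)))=1106780.17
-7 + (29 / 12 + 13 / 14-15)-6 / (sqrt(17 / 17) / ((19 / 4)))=-3961 / 84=-47.15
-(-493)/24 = 493/24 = 20.54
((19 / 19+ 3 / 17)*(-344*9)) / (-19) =191.70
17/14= 1.21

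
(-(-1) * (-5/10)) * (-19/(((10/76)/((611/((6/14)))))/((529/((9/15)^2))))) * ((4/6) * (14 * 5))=7058544309.88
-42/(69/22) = -308/23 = -13.39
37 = 37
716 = 716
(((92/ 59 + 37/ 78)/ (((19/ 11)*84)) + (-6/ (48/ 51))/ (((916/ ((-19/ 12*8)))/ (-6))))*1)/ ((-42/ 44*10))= 136095553/ 2522936052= 0.05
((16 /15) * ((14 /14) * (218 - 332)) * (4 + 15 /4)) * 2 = -9424 /5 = -1884.80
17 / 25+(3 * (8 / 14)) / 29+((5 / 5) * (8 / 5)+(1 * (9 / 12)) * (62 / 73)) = 2205141 / 740950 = 2.98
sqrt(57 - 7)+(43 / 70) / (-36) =-43 / 2520+5 * sqrt(2) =7.05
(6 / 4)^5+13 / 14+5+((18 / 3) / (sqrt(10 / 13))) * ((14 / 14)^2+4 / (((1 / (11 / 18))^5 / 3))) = 3029 / 224+63703 * sqrt(130) / 52488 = 27.36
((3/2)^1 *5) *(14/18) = 5.83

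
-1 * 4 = -4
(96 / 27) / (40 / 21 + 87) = 224 / 5601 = 0.04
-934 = -934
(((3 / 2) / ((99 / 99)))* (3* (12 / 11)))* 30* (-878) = -1422360 / 11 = -129305.45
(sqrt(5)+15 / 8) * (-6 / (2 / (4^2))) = -48 * sqrt(5) -90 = -197.33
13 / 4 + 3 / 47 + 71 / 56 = 12059 / 2632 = 4.58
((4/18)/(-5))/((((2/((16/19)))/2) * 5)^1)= -32/4275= -0.01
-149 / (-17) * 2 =298 / 17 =17.53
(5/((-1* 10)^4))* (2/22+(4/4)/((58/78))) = 229/319000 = 0.00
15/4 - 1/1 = 11/4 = 2.75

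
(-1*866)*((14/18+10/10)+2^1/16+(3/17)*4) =-1382569/612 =-2259.10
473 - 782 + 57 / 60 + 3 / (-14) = -43157 / 140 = -308.26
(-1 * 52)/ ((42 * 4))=-13/ 42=-0.31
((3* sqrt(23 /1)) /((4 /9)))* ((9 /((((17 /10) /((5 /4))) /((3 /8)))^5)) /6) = 192216796875* sqrt(23) /11910623789056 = 0.08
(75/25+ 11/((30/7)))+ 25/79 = 13943/2370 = 5.88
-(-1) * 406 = 406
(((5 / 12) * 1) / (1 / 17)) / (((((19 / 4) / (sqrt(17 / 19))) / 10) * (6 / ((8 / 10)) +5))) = 68 * sqrt(323) / 1083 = 1.13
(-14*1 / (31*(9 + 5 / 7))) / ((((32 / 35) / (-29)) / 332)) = 4128005 / 8432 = 489.56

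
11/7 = 1.57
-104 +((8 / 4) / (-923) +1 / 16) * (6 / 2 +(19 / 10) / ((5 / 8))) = -38262259 / 369200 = -103.64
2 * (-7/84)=-0.17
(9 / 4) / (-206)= -9 / 824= -0.01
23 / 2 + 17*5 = 193 / 2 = 96.50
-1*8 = -8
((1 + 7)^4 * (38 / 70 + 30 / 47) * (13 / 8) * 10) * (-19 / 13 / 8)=-14362.84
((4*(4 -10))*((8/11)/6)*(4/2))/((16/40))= -160/11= -14.55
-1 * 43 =-43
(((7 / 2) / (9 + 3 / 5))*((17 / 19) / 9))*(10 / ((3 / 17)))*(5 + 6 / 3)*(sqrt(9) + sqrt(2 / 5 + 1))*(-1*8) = -481.14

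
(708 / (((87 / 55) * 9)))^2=168480400 / 68121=2473.25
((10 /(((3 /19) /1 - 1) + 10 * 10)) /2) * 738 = 11685 /314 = 37.21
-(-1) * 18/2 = 9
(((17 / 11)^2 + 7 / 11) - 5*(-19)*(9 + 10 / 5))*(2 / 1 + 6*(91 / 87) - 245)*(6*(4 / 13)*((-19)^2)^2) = -2722846221895560 / 45617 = -59689287368.65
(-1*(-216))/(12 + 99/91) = 16.50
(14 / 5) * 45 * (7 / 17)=882 / 17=51.88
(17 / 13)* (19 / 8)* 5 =1615 / 104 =15.53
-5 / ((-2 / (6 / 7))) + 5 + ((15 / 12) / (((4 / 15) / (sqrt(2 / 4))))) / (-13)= 50 / 7-75 *sqrt(2) / 416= 6.89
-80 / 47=-1.70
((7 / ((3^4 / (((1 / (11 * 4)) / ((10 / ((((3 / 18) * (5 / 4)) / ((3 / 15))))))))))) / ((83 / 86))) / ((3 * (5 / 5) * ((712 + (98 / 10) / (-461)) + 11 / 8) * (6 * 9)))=3469025 / 1891114904133576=0.00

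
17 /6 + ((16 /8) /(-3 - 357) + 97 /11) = 23059 /1980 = 11.65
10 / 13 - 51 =-50.23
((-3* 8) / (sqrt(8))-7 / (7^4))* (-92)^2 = -50784* sqrt(2)-8464 / 343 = -71844.10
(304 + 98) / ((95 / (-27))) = -114.25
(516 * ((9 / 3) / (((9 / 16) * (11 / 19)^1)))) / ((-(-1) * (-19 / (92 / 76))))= -63296 / 209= -302.85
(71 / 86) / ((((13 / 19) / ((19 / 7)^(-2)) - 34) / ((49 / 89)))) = -170471 / 10861026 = -0.02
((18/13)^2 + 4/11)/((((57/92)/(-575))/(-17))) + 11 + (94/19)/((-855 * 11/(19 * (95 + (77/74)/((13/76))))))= 235202249917/6534385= 35994.55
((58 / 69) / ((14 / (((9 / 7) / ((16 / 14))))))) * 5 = 435 / 1288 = 0.34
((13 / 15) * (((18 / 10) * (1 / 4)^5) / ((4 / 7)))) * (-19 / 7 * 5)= -741 / 20480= -0.04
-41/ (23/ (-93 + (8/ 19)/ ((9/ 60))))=210781/ 1311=160.78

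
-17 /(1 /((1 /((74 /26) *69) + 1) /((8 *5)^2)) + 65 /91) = -152677 /14303215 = -0.01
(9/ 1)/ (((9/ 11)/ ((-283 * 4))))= -12452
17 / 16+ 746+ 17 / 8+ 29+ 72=13603 / 16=850.19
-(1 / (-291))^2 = -1 / 84681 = -0.00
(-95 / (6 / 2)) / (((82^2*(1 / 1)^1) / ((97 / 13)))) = -9215 / 262236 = -0.04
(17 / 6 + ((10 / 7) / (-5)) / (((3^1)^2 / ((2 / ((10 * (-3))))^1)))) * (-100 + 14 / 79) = -21130537 / 74655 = -283.04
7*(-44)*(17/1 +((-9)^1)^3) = 219296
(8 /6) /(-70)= -2 /105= -0.02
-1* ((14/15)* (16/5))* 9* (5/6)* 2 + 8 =-36.80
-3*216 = -648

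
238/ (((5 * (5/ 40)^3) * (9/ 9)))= 121856/ 5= 24371.20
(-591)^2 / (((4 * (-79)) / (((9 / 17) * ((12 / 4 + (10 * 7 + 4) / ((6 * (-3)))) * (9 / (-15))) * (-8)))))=4191372 / 1343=3120.90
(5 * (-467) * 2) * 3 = -14010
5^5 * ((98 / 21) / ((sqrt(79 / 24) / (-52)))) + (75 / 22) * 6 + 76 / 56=3359 / 154 - 4550000 * sqrt(474) / 237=-417955.03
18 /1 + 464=482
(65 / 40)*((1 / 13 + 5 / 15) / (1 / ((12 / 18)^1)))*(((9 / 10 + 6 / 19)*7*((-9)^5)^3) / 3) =-24661182266447958 / 95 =-259591392278399.56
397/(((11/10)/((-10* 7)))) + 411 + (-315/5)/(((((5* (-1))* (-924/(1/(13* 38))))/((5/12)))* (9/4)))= -4861772137/195624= -24852.64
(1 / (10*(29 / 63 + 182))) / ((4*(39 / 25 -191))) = -63 / 87104512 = -0.00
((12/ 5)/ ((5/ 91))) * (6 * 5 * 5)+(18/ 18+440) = 6993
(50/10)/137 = 5/137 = 0.04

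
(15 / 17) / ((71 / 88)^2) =116160 / 85697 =1.36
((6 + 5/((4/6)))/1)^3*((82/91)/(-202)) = -807003/73528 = -10.98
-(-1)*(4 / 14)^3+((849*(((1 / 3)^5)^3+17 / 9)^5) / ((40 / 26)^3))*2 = 97473773973790941115502333312104602827741768 / 8693146174403403926168817061177892845875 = 11212.72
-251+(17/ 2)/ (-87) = -43691/ 174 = -251.10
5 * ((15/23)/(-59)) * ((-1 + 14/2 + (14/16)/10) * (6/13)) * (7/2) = -153405/282256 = -0.54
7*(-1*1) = -7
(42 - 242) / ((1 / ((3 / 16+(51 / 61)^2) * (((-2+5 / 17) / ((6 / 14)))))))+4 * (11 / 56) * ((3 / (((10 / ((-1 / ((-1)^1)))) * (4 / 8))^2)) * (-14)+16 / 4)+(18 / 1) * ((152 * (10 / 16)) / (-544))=124764374103 / 177119600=704.41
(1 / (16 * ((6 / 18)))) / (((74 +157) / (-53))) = -53 / 1232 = -0.04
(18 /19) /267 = 6 /1691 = 0.00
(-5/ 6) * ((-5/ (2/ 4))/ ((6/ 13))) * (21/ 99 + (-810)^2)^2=152353205812680925/ 19602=7772329650682.63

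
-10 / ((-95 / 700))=1400 / 19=73.68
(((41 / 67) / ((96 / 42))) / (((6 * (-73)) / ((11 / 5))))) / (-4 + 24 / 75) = 0.00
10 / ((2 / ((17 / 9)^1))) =85 / 9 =9.44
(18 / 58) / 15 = 3 / 145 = 0.02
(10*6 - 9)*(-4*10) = -2040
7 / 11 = 0.64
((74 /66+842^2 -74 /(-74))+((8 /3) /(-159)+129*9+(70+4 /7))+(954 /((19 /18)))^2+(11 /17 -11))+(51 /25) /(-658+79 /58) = 109240440762968977097 /71538188943375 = 1527022.73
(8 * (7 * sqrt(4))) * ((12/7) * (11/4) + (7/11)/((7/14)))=7376/11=670.55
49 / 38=1.29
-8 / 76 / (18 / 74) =-74 / 171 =-0.43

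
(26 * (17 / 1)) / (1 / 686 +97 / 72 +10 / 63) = 3638544 / 12409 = 293.22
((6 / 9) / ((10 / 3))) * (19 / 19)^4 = 1 / 5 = 0.20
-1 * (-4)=4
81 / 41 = 1.98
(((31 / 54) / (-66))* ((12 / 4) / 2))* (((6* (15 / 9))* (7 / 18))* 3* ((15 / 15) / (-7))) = 155 / 7128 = 0.02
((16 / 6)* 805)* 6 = 12880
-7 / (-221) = 7 / 221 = 0.03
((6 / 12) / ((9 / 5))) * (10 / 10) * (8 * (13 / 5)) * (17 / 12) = 221 / 27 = 8.19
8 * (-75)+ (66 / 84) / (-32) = -268811 / 448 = -600.02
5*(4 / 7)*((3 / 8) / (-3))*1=-5 / 14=-0.36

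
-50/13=-3.85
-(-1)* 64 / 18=32 / 9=3.56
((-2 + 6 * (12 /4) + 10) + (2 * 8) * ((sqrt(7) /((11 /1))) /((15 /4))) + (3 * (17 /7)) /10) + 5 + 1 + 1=64 * sqrt(7) /165 + 2361 /70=34.75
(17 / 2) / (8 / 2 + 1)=1.70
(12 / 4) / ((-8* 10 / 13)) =-39 / 80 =-0.49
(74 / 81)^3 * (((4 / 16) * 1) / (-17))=-101306 / 9034497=-0.01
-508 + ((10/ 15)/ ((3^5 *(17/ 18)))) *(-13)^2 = -698840/ 1377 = -507.51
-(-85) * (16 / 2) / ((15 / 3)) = 136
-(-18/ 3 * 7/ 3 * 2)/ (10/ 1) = 14/ 5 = 2.80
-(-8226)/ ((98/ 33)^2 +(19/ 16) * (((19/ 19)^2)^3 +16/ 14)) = 1003308768/ 1386013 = 723.88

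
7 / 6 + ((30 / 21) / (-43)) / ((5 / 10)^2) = 1867 / 1806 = 1.03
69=69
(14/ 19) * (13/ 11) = 182/ 209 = 0.87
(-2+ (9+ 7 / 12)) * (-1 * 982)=-44681 / 6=-7446.83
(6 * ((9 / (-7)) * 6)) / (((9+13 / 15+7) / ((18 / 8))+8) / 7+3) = -43740 / 4927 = -8.88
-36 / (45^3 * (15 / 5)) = -4 / 30375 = -0.00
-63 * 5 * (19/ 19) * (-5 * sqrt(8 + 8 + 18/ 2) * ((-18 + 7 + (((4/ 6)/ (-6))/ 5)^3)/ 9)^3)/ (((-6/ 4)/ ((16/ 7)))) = 32228638385325228032/ 1470987169171875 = 21909.53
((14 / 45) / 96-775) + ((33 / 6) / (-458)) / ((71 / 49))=-27217743247 / 35119440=-775.01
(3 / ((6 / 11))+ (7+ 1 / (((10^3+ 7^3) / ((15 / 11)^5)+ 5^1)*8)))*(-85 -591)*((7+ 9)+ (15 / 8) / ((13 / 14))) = -268098891007675 / 1760706944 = -152267.75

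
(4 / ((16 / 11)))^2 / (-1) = -121 / 16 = -7.56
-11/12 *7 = -77/12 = -6.42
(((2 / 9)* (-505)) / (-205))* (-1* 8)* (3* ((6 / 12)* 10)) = -8080 / 123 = -65.69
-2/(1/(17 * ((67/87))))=-2278/87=-26.18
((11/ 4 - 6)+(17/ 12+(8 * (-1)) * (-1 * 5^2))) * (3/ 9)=1189/ 18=66.06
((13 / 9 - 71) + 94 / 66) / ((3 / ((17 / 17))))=-6745 / 297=-22.71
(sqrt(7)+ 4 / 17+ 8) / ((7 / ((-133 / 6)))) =-1330 / 51 - 19 * sqrt(7) / 6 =-34.46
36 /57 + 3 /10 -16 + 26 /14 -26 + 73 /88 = -2246099 /58520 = -38.38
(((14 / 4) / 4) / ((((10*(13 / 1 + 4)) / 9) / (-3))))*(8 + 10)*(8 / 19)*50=-17010 / 323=-52.66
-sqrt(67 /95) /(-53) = sqrt(6365) /5035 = 0.02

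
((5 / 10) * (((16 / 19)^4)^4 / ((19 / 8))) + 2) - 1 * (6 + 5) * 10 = -591807993664463797874948 / 5480386857784802185939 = -107.99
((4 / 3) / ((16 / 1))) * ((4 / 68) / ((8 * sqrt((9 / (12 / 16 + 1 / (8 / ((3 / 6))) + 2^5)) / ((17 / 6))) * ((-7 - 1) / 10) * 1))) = -25 * sqrt(238) / 156672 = -0.00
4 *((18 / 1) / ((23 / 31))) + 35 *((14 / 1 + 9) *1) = 20747 / 23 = 902.04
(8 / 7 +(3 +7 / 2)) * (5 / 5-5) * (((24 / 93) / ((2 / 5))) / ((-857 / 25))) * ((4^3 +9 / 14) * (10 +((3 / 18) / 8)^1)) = 372.71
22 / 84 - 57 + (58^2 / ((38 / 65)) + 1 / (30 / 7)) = 5697.71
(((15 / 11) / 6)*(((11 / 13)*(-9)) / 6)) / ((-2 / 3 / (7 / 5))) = 63 / 104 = 0.61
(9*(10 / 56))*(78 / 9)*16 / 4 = 390 / 7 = 55.71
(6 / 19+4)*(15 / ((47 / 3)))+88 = 82274 / 893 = 92.13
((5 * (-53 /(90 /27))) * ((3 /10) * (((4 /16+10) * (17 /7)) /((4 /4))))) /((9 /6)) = -110823 /280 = -395.80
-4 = -4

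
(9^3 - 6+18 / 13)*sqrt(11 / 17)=9417*sqrt(187) / 221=582.69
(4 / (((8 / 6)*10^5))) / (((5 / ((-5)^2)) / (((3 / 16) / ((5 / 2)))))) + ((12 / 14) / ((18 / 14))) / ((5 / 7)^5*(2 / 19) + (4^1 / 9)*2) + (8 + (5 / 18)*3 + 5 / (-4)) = 26058550247339 / 3133096800000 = 8.32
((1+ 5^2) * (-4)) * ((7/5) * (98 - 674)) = 419328/5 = 83865.60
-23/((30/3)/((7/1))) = -161/10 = -16.10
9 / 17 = 0.53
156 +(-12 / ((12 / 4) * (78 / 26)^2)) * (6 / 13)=6076 / 39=155.79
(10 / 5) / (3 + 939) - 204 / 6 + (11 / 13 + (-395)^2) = 955138087 / 6123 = 155991.85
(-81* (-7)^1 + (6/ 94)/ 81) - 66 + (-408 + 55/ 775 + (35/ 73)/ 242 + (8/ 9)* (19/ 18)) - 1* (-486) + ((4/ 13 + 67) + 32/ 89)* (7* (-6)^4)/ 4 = 1858000995567927709/ 12061078942770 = 154049.32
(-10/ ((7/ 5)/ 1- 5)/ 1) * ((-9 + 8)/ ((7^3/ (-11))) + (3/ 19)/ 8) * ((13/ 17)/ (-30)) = -175565/ 47860848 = -0.00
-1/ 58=-0.02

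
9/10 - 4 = -31/10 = -3.10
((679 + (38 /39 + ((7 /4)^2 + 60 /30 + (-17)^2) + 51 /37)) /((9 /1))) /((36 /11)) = 247724257 /7480512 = 33.12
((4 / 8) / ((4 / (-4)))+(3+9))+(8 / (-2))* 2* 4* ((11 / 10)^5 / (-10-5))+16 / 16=1493977 / 93750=15.94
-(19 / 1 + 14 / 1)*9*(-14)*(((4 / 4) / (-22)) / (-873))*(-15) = -315 / 97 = -3.25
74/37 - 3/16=29/16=1.81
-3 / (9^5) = -1 / 19683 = -0.00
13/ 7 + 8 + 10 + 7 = 26.86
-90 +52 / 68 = -89.24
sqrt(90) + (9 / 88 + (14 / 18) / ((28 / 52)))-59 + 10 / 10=-44711 / 792 + 3 * sqrt(10)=-46.97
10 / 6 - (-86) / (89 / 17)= 4831 / 267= 18.09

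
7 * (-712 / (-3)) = 4984 / 3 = 1661.33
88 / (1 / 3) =264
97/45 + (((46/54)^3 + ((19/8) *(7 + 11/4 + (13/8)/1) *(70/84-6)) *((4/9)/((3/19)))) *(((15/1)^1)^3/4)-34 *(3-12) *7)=-153422897159/466560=-328838.51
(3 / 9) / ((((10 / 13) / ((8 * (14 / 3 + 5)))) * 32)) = 377 / 360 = 1.05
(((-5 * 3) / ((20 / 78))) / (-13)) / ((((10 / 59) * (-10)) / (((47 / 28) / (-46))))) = 24957 / 257600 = 0.10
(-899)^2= 808201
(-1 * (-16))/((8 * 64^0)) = 2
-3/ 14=-0.21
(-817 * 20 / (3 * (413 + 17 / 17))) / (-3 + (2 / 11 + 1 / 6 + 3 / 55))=898700 / 177399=5.07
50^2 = 2500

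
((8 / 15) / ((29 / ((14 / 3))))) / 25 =112 / 32625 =0.00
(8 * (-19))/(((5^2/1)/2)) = -304/25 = -12.16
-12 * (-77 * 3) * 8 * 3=66528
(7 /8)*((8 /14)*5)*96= 240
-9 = -9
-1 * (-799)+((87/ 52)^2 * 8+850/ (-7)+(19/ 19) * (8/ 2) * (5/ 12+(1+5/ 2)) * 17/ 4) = 10881919/ 14196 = 766.55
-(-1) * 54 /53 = 54 /53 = 1.02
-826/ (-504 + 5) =826/ 499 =1.66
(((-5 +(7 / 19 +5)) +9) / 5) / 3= 178 / 285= 0.62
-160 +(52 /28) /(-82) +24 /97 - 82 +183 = -3272487 /55678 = -58.78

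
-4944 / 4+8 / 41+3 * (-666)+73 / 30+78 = -3878647 / 1230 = -3153.37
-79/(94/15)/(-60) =0.21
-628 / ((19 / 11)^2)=-210.49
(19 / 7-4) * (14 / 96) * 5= -0.94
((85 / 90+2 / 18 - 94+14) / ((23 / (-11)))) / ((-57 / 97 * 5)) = -12.85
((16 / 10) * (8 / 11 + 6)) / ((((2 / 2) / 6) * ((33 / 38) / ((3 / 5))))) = 134976 / 3025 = 44.62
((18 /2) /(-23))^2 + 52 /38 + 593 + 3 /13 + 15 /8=623656913 /1045304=596.63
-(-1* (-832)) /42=-416 /21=-19.81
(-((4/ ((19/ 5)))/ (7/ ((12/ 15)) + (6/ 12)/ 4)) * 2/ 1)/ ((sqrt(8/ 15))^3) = -150 * sqrt(30)/ 1349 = -0.61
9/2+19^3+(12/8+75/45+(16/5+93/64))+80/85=112155299/16320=6872.26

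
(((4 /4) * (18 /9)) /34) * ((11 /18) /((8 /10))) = 55 /1224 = 0.04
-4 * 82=-328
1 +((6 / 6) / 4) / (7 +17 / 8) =75 / 73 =1.03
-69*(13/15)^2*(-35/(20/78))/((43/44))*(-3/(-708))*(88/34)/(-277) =-85599514/298668325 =-0.29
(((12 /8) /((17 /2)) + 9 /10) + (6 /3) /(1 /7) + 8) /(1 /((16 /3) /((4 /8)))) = 62768 /255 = 246.15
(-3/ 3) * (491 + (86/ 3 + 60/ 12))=-1574/ 3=-524.67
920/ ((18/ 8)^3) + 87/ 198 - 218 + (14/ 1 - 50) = -2771245/ 16038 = -172.79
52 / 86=26 / 43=0.60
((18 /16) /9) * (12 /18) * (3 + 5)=0.67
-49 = -49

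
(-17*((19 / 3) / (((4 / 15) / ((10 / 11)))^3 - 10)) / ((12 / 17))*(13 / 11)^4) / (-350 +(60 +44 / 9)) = -66162002765625 / 632373470664848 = -0.10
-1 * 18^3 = -5832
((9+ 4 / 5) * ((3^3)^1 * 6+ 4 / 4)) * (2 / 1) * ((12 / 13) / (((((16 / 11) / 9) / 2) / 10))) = 4744278 / 13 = 364944.46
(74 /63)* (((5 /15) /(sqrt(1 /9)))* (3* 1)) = 74 /21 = 3.52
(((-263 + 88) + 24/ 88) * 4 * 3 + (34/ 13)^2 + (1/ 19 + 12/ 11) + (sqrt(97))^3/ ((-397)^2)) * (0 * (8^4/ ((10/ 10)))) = 0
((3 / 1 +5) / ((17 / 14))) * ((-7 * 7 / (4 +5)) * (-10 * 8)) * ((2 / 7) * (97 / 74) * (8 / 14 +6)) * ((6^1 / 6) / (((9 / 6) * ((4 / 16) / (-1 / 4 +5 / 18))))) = 79959040 / 152847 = 523.13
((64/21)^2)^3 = 68719476736/85766121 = 801.24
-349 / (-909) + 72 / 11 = 69287 / 9999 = 6.93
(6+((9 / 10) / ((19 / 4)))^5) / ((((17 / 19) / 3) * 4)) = 5.03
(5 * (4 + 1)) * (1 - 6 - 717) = -18050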